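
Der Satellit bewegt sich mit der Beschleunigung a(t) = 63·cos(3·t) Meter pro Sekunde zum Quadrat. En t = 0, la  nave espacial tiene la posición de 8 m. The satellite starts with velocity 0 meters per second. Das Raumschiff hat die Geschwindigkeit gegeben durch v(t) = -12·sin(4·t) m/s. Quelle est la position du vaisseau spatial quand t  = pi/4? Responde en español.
Para resolver esto, necesitamos tomar 1 antiderivada de nuestra ecuación de la velocidad v(t) = -12·sin(4·t). Integrando la velocidad y usando la condición inicial x(0) = 8, obtenemos x(t) = 3·cos(4·t) + 5. Tenemos la posición x(t) = 3·cos(4·t) + 5. Sustituyendo t = pi/4: x(pi/4) = 2.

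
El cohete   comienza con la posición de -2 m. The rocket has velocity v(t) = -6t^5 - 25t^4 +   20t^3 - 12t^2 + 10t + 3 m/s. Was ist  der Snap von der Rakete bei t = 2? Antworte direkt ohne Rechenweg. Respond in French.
Le snap à t = 2 est s = -2520.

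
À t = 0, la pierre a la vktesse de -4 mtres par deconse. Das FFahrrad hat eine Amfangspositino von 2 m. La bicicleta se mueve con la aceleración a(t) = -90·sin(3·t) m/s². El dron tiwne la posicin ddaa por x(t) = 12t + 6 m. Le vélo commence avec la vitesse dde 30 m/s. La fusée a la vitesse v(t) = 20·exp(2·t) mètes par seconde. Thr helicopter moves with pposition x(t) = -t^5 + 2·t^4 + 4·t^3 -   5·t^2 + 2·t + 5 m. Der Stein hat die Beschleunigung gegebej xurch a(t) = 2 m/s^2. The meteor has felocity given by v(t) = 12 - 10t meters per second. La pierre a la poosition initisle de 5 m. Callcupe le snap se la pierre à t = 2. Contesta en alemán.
Wir müssen unsere Gleichung für die Beschleunigung a(t) = 2 2-mal ableiten. Durch Ableiten von der Beschleunigung erhalten wir den Ruck: j(t) = 0. Durch Ableiten von dem Ruck erhalten wir den Snap: s(t) = 0. Aus der Gleichung für den Snap s(t) = 0, setzen wir t = 2 ein und erhalten s = 0.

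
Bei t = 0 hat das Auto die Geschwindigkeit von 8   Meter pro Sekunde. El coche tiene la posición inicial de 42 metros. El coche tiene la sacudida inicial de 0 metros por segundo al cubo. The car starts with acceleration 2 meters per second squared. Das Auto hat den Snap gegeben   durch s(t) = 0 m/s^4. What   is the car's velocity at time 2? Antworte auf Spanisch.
Debemos encontrar la integral de nuestra ecuación del snap s(t) = 0 3 veces. La integral del snap es la sacudida. Usando j(0) = 0, obtenemos j(t) = 0. Tomando ∫j(t)dt y aplicando a(0) = 2, encontramos a(t) = 2. Integrando la aceleración y usando la condición inicial v(0) = 8, obtenemos v(t) = 2·t + 8. Usando v(t) = 2·t + 8 y sustituyendo t = 2, encontramos v = 12.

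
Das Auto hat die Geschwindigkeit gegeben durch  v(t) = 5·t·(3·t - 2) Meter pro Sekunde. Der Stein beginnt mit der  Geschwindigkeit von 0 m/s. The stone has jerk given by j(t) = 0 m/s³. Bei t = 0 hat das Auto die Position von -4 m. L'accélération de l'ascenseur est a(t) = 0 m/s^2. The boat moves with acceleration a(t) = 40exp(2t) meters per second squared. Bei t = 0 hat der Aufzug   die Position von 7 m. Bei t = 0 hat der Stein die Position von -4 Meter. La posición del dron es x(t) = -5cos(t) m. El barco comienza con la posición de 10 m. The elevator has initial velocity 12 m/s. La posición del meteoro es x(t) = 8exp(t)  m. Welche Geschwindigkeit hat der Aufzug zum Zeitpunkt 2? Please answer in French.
Nous devons intégrer notre équation de l'accélération a(t) = 0 1 fois. En intégrant l'accélération et en utilisant la condition initiale v(0) = 12, nous obtenons v(t) = 12. Nous avons la vitesse v(t) = 12. En substituant t = 2: v(2) = 12.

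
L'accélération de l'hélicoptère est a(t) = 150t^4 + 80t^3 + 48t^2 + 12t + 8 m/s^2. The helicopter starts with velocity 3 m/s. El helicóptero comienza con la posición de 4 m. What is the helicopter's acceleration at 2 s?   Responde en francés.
De l'équation de l'accélération a(t) = 150·t^4 + 80·t^3 + 48·t^2 + 12·t + 8, nous substituons t = 2 pour obtenir a = 3264.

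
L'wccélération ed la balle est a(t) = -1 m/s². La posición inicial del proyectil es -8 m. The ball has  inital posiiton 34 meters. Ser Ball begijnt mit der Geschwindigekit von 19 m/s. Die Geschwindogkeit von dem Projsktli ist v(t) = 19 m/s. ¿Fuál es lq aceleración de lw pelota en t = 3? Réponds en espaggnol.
Usando a(t) = -1 y sustituyendo t = 3, encontramos a = -1.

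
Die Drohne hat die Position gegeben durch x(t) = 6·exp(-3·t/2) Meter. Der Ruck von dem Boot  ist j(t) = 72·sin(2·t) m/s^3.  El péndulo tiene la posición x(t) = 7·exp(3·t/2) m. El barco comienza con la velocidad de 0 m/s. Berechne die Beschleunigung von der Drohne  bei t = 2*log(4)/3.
Um dies zu lösen, müssen wir 2 Ableitungen unserer Gleichung für die Position x(t) = 6·exp(-3·t/2) nehmen. Durch Ableiten von der Position erhalten wir die Geschwindigkeit: v(t) = -9·exp(-3·t/2). Durch Ableiten von der Geschwindigkeit erhalten wir die Beschleunigung: a(t) = 27·exp(-3·t/2)/2. Mit a(t) = 27·exp(-3·t/2)/2 und Einsetzen von t = 2*log(4)/3, finden wir a = 27/8.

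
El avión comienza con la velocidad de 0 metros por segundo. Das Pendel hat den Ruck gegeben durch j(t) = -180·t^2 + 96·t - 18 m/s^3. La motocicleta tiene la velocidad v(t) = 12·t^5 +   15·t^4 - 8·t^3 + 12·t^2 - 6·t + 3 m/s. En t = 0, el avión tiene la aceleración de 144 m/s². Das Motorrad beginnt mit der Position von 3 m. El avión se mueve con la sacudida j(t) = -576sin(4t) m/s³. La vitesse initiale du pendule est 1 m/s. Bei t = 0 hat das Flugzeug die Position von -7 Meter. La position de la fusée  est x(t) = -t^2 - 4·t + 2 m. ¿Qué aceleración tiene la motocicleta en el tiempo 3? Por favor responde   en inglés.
To solve this, we need to take 1 derivative of our velocity equation v(t) = 12·t^5 + 15·t^4 - 8·t^3 + 12·t^2 - 6·t + 3. Differentiating velocity, we get acceleration: a(t) = 60·t^4 + 60·t^3 - 24·t^2 + 24·t - 6. We have acceleration a(t) = 60·t^4 + 60·t^3 - 24·t^2 + 24·t - 6. Substituting t = 3: a(3) = 6330.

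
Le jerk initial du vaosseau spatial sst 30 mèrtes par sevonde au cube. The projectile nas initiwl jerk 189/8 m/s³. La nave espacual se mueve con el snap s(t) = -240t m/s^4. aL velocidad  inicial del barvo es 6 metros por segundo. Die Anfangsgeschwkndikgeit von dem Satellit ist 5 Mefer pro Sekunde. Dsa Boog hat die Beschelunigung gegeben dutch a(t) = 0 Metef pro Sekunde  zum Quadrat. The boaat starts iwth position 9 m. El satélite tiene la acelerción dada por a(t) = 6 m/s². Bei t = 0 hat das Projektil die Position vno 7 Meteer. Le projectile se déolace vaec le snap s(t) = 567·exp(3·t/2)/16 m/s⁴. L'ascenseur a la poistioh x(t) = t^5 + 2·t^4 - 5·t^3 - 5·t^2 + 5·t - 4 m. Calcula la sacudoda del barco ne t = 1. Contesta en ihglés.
To solve this, we need to take 1 derivative of our acceleration equation a(t) = 0. Differentiating acceleration, we get jerk: j(t) = 0. Using j(t) = 0 and substituting t = 1, we find j = 0.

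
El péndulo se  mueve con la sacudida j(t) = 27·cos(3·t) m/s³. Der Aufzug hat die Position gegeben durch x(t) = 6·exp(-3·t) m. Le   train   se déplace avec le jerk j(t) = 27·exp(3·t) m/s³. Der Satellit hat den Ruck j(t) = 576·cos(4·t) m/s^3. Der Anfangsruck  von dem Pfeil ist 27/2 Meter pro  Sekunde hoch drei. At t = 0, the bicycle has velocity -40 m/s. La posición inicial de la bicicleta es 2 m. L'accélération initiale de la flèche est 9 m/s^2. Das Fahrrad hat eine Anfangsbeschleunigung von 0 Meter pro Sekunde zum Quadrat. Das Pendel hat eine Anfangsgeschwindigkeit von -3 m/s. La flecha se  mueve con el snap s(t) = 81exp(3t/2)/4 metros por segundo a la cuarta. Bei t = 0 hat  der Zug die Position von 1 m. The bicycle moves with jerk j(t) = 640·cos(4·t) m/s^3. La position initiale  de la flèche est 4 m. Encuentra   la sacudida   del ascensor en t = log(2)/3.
Debemos derivar nuestra ecuación de la posición x(t) = 6·exp(-3·t) 3 veces. Derivando la posición, obtenemos la velocidad: v(t) = -18·exp(-3·t). La derivada de la velocidad da la aceleración: a(t) = 54·exp(-3·t). La derivada de la aceleración da la sacudida: j(t) = -162·exp(-3·t). De la ecuación de la sacudida j(t) = -162·exp(-3·t), sustituimos t = log(2)/3 para obtener j = -81.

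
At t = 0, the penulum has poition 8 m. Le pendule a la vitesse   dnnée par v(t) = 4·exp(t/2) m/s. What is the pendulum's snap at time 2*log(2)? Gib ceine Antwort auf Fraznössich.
Pour résoudre ceci, nous devons prendre 3 dérivées de notre équation de la vitesse v(t) = 4·exp(t/2). En dérivant la vitesse, nous obtenons l'accélération: a(t) = 2·exp(t/2). En dérivant l'accélération, nous obtenons le jerk: j(t) = exp(t/2). En prenant d/dt de j(t), nous trouvons s(t) = exp(t/2)/2. De l'équation du snap s(t) = exp(t/2)/2, nous substituons t = 2*log(2) pour obtenir s = 1.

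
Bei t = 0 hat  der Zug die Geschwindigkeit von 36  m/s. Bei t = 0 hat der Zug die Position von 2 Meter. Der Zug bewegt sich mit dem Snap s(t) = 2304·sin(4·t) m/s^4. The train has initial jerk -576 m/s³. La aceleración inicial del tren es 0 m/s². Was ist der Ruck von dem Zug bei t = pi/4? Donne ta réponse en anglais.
We must find the integral of our snap equation s(t) = 2304·sin(4·t) 1 time. The integral of snap is jerk. Using j(0) = -576, we get j(t) = -576·cos(4·t). From the given jerk equation j(t) = -576·cos(4·t), we substitute t = pi/4 to get j = 576.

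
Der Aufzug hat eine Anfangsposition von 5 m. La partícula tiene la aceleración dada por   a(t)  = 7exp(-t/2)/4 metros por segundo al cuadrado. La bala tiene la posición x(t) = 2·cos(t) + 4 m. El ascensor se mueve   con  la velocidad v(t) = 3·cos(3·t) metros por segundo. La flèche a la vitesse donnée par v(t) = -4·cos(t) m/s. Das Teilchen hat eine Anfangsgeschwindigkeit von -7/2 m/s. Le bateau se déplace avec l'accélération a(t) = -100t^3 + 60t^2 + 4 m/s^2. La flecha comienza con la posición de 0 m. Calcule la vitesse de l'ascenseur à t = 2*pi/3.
De l'équation de la vitesse v(t) = 3·cos(3·t), nous substituons t = 2*pi/3 pour obtenir v = 3.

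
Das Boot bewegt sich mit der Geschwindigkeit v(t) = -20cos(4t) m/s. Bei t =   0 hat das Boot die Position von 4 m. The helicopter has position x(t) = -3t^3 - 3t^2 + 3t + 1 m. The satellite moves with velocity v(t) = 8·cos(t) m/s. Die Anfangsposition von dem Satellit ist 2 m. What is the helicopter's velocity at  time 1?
We must differentiate our position equation x(t) = -3·t^3 - 3·t^2 + 3·t + 1 1 time. Taking d/dt of x(t), we find v(t) = -9·t^2 - 6·t + 3. We have velocity v(t) = -9·t^2 - 6·t + 3. Substituting t = 1: v(1) = -12.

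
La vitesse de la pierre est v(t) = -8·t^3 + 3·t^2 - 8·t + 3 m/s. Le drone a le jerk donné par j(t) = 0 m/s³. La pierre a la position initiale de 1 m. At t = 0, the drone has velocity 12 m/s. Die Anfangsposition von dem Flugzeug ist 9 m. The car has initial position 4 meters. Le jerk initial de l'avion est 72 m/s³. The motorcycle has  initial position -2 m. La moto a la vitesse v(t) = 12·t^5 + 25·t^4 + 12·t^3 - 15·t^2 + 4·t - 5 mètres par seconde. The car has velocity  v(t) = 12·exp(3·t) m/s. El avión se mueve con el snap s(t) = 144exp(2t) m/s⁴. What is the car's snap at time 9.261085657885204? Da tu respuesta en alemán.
Um dies zu lösen, müssen wir 3 Ableitungen unserer Gleichung für die Geschwindigkeit v(t) = 12·exp(3·t) nehmen. Mit d/dt von v(t) finden wir a(t) = 36·exp(3·t). Durch Ableiten von der Beschleunigung erhalten wir den Ruck: j(t) = 108·exp(3·t). Die Ableitung von dem Ruck ergibt den Snap: s(t) = 324·exp(3·t). Wir haben den Snap s(t) = 324·exp(3·t). Durch Einsetzen von t = 9.261085657885204: s(9.261085657885204) = 377276889780783.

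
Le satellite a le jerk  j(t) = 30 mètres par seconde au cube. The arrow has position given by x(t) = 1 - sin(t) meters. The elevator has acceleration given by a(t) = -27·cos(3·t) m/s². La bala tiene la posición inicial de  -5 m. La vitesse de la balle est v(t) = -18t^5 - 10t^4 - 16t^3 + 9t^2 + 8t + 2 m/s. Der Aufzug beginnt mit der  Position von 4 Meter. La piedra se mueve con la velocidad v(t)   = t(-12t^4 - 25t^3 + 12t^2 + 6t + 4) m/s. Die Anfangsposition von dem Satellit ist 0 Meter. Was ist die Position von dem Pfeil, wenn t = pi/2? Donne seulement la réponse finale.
Die Antwort ist 0.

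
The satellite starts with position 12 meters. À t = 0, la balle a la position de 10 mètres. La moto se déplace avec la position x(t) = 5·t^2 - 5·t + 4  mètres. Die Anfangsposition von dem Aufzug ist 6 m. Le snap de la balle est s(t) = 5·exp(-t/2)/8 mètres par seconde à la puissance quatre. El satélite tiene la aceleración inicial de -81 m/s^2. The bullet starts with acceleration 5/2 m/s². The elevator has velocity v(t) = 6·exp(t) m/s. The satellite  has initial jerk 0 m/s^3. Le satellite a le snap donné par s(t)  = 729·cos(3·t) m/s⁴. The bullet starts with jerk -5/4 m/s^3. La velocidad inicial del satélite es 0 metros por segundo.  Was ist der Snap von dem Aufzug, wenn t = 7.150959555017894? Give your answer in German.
Ausgehend von der Geschwindigkeit v(t) = 6·exp(t), nehmen wir 3 Ableitungen. Durch Ableiten von der Geschwindigkeit erhalten wir die Beschleunigung: a(t) = 6·exp(t). Mit d/dt von a(t) finden wir j(t) = 6·exp(t). Die Ableitung von dem Ruck ergibt den Snap: s(t) = 6·exp(t). Wir haben den Snap s(t) = 6·exp(t). Durch Einsetzen von t = 7.150959555017894: s(7.150959555017894) = 7651.97470012561.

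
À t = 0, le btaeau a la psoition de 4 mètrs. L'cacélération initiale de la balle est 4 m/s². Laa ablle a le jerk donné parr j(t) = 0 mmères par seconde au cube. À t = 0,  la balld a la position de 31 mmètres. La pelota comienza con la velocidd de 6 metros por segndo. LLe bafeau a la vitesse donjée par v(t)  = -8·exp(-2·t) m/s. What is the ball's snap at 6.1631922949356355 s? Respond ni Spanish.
Para resolver esto, necesitamos tomar 1 derivada de nuestra ecuación de la sacudida j(t) = 0. La derivada de la sacudida da el snap: s(t) = 0. Usando s(t) = 0 y sustituyendo t = 6.1631922949356355, encontramos s = 0.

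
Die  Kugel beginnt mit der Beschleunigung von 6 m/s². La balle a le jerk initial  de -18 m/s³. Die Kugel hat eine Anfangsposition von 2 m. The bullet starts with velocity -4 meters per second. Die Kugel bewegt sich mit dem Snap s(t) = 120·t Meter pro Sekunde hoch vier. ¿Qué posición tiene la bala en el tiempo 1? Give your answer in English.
To solve this, we need to take 4 antiderivatives of our snap equation s(t) = 120·t. Integrating snap and using the initial condition j(0) = -18, we get j(t) = 60·t^2 - 18. Finding the integral of j(t) and using a(0) = 6: a(t) = 20·t^3 - 18·t + 6. Finding the antiderivative of a(t) and using v(0) = -4: v(t) = 5·t^4 - 9·t^2 + 6·t - 4. The antiderivative of velocity is position. Using x(0) = 2, we get x(t) = t^5 - 3·t^3 + 3·t^2 - 4·t + 2. We have position x(t) = t^5 - 3·t^3 + 3·t^2 - 4·t + 2. Substituting t = 1: x(1) = -1.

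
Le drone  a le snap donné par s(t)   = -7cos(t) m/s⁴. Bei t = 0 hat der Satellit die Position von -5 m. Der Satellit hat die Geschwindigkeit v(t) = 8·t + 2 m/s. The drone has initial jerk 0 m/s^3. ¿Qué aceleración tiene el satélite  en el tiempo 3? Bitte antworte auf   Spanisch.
Para resolver esto, necesitamos tomar 1 derivada de nuestra ecuación de la velocidad v(t) = 8·t + 2. La derivada de la velocidad da la aceleración: a(t) = 8. Tenemos la aceleración a(t) = 8. Sustituyendo t = 3: a(3) = 8.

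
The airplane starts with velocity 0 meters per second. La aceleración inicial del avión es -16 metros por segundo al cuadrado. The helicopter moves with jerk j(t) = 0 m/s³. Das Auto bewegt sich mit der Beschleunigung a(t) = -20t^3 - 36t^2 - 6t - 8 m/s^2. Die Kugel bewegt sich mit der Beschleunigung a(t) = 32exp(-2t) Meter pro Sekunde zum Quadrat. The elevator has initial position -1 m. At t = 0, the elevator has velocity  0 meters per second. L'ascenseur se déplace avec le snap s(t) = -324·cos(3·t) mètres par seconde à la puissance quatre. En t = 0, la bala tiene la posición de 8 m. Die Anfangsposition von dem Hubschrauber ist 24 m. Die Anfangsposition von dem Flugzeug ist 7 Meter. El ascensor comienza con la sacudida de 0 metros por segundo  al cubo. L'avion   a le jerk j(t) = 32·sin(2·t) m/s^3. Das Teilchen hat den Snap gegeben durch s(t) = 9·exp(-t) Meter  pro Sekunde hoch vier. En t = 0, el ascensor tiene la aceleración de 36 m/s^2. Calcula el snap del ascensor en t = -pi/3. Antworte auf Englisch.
From the given snap equation s(t) = -324·cos(3·t), we substitute t = -pi/3 to get s = 324.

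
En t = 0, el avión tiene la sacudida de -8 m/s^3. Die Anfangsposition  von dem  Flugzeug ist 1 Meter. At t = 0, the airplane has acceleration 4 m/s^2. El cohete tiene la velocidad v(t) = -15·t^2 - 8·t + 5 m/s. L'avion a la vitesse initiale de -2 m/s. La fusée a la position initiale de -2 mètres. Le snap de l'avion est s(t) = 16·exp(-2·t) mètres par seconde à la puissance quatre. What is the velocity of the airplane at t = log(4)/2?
To solve this, we need to take 3 integrals of our snap equation s(t) = 16·exp(-2·t). The antiderivative of snap is jerk. Using j(0) = -8, we get j(t) = -8·exp(-2·t). The integral of jerk is acceleration. Using a(0) = 4, we get a(t) = 4·exp(-2·t). Integrating acceleration and using the initial condition v(0) = -2, we get v(t) = -2·exp(-2·t). We have velocity v(t) = -2·exp(-2·t). Substituting t = log(4)/2: v(log(4)/2) = -1/2.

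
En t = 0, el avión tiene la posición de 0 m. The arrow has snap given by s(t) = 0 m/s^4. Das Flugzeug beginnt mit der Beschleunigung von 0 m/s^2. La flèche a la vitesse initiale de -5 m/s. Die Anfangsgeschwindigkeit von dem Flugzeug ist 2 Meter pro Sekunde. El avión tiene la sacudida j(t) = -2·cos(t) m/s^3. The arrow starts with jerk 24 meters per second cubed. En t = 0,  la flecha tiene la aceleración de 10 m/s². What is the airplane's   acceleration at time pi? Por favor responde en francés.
Nous devons trouver l'intégrale de notre équation du jerk j(t) = -2·cos(t) 1 fois. L'intégrale du jerk est l'accélération. En utilisant a(0) = 0, nous obtenons a(t) = -2·sin(t). De l'équation de l'accélération a(t) = -2·sin(t), nous substituons t = pi pour obtenir a = 0.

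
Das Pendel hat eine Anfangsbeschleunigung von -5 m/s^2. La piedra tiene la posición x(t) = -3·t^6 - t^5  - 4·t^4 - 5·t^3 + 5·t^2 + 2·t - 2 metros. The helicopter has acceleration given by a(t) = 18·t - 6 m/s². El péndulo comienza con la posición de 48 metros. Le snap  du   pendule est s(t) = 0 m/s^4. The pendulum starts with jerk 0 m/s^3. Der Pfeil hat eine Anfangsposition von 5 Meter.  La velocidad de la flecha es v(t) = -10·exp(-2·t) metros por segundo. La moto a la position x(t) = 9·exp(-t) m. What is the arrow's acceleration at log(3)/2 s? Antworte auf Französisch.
En partant de la vitesse v(t) = -10·exp(-2·t), nous prenons 1 dérivée. En dérivant la vitesse, nous obtenons l'accélération: a(t) = 20·exp(-2·t). En utilisant a(t) = 20·exp(-2·t) et en substituant t = log(3)/2, nous trouvons a = 20/3.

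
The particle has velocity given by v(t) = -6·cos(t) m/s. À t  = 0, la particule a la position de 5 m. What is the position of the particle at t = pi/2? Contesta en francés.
Pour résoudre ceci, nous devons prendre 1 intégrale de notre équation de la vitesse v(t) = -6·cos(t). L'intégrale de la vitesse, avec x(0) = 5, donne la position: x(t) = 5 - 6·sin(t). De l'équation de la position x(t) = 5 - 6·sin(t), nous substituons t = pi/2 pour obtenir x = -1.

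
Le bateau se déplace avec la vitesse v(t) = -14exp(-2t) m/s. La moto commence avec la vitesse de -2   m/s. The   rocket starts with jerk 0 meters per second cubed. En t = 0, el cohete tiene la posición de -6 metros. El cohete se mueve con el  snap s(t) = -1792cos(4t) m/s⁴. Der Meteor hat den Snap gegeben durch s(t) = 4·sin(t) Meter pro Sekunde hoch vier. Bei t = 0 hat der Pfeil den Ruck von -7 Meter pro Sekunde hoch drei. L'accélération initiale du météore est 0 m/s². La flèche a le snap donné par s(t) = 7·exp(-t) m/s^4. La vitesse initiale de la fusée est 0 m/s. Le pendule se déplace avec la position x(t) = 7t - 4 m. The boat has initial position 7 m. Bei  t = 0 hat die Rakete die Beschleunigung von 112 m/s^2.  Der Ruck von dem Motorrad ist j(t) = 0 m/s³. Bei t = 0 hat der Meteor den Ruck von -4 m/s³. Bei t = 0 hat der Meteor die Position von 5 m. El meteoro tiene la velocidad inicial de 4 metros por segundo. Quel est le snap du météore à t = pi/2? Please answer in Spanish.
Tenemos el snap s(t) = 4·sin(t). Sustituyendo t = pi/2: s(pi/2) = 4.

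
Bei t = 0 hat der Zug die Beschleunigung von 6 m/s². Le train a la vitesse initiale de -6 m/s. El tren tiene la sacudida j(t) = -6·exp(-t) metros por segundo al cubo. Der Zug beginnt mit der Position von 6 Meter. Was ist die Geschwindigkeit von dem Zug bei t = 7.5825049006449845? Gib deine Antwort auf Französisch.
Nous devons trouver la primitive de notre équation du jerk j(t) = -6·exp(-t) 2 fois. La primitive du jerk, avec a(0) = 6, donne l'accélération: a(t) = 6·exp(-t). En intégrant l'accélération et en utilisant la condition initiale v(0) = -6, nous obtenons v(t) = -6·exp(-t). Nous avons la vitesse v(t) = -6·exp(-t). En substituant t = 7.5825049006449845: v(7.5825049006449845) = -0.00305570350983694.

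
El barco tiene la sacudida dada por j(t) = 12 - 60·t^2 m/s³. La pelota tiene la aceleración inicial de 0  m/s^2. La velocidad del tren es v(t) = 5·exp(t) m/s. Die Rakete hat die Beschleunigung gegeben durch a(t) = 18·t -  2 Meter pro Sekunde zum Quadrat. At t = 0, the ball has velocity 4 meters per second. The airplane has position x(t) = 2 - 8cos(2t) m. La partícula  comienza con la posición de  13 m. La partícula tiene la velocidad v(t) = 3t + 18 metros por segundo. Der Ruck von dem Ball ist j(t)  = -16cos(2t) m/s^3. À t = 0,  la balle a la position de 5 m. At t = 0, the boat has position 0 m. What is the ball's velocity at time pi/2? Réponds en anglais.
To find the answer, we compute 2 antiderivatives of j(t) = -16·cos(2·t). The integral of jerk, with a(0) = 0, gives acceleration: a(t) = -8·sin(2·t). The antiderivative of acceleration, with v(0) = 4, gives velocity: v(t) = 4·cos(2·t). From the given velocity equation v(t) = 4·cos(2·t), we substitute t = pi/2 to get v = -4.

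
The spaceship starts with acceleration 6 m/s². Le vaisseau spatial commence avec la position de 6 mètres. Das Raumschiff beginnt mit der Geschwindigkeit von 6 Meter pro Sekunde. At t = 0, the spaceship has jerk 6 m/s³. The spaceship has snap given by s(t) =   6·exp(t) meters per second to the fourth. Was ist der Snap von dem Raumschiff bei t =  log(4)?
Wir haben den Snap s(t) = 6·exp(t). Durch Einsetzen von t = log(4): s(log(4)) = 24.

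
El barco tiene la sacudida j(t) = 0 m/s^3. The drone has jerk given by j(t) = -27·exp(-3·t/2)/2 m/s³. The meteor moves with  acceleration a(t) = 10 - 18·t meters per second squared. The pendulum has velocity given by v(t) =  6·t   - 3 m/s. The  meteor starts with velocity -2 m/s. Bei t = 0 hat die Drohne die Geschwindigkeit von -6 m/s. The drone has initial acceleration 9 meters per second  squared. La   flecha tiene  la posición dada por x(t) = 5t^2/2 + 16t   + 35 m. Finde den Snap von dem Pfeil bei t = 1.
Wir müssen unsere Gleichung für die Position x(t) = 5·t^2/2 + 16·t + 35 4-mal ableiten. Mit d/dt von x(t) finden wir v(t) = 5·t + 16. Mit d/dt von v(t) finden wir a(t) = 5. Die Ableitung von der Beschleunigung ergibt den Ruck: j(t) = 0. Mit d/dt von j(t) finden wir s(t) = 0. Wir haben den Snap s(t) = 0. Durch Einsetzen von t = 1: s(1) = 0.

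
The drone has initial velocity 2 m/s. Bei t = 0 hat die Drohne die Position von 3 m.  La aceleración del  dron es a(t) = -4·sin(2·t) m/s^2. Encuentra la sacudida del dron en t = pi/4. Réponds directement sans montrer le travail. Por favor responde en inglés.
The jerk at t = pi/4 is j = 0.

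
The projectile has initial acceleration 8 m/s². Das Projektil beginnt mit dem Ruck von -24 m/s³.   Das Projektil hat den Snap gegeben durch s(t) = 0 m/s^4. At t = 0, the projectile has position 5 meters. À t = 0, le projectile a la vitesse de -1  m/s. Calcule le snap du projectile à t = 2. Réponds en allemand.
Mit s(t) = 0 und Einsetzen von t = 2, finden wir s = 0.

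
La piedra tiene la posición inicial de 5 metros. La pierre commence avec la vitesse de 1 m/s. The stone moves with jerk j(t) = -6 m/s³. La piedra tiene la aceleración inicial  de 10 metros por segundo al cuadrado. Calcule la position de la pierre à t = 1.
Pour résoudre ceci, nous devons prendre 3 primitives de notre équation du jerk j(t) = -6. En prenant ∫j(t)dt et en appliquant a(0) = 10, nous trouvons a(t) = 10 - 6·t. En prenant ∫a(t)dt et en appliquant v(0) = 1, nous trouvons v(t) = -3·t^2 + 10·t + 1. La primitive de la vitesse, avec x(0) = 5, donne la position: x(t) = -t^3 + 5·t^2 + t + 5. En utilisant x(t) = -t^3 + 5·t^2 + t + 5 et en substituant t = 1, nous trouvons x = 10.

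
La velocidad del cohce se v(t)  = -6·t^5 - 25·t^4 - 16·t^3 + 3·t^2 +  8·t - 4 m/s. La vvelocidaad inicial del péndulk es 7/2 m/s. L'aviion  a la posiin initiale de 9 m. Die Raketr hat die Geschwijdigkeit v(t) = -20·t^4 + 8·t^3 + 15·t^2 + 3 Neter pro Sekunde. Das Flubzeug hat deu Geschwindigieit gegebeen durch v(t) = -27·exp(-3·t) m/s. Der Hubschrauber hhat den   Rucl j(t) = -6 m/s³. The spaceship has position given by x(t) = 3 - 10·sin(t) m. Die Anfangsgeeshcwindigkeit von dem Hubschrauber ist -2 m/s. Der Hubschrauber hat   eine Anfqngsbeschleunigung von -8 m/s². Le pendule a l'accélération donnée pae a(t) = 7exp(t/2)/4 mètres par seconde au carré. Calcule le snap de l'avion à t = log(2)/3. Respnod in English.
Starting from velocity v(t) = -27·exp(-3·t), we take 3 derivatives. Differentiating velocity, we get acceleration: a(t) = 81·exp(-3·t). The derivative of acceleration gives jerk: j(t) = -243·exp(-3·t). The derivative of jerk gives snap: s(t) = 729·exp(-3·t). We have snap s(t) = 729·exp(-3·t). Substituting t = log(2)/3: s(log(2)/3) = 729/2.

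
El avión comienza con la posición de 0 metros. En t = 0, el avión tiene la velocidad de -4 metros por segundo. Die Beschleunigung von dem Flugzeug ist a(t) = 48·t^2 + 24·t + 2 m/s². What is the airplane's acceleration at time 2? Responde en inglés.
Using a(t) = 48·t^2 + 24·t + 2 and substituting t = 2, we find a = 242.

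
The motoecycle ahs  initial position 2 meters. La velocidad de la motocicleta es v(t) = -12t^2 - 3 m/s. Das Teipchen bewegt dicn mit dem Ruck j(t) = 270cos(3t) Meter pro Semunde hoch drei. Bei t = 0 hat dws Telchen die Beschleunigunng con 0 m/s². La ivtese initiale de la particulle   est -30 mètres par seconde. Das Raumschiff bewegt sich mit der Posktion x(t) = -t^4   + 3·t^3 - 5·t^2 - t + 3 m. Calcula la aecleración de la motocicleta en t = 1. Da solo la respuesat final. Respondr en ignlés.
The acceleration at t = 1 is a = -24.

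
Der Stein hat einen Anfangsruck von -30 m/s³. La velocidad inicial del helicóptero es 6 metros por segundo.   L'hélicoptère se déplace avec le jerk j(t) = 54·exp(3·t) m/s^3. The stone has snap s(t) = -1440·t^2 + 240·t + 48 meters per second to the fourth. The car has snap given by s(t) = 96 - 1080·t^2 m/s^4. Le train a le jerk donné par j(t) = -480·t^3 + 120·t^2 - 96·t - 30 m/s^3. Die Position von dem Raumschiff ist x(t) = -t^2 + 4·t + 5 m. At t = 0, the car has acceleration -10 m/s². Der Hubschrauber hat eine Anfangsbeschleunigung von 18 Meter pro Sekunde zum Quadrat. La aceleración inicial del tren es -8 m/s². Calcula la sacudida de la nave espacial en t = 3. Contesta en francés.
En partant de la position x(t) = -t^2 + 4·t + 5, nous prenons 3 dérivées. La dérivée de la position donne la vitesse: v(t) = 4 - 2·t. En prenant d/dt de v(t), nous trouvons a(t) = -2. En prenant d/dt de a(t), nous trouvons j(t) = 0. Nous avons le jerk j(t) = 0. En substituant t = 3: j(3) = 0.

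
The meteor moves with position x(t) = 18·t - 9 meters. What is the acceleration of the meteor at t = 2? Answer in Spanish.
Partiendo de la posición x(t) = 18·t - 9, tomamos 2 derivadas. La derivada de la posición da la velocidad: v(t) = 18. La derivada de la velocidad da la aceleración: a(t) = 0. De la ecuación de la aceleración a(t) = 0, sustituimos t = 2 para obtener a = 0.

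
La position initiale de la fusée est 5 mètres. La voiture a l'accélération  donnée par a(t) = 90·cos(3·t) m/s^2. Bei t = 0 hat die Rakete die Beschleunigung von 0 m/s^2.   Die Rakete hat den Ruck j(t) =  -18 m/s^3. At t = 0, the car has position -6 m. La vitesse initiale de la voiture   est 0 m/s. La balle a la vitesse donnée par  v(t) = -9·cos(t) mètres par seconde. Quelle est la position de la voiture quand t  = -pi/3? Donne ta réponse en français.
En partant de l'accélération a(t) = 90·cos(3·t), nous prenons 2 intégrales. En intégrant l'accélération et en utilisant la condition initiale v(0) = 0, nous obtenons v(t) = 30·sin(3·t). La primitive de la vitesse est la position. En utilisant x(0) = -6, nous obtenons x(t) = 4 - 10·cos(3·t). En utilisant x(t) = 4 - 10·cos(3·t) et en substituant t = -pi/3, nous trouvons x = 14.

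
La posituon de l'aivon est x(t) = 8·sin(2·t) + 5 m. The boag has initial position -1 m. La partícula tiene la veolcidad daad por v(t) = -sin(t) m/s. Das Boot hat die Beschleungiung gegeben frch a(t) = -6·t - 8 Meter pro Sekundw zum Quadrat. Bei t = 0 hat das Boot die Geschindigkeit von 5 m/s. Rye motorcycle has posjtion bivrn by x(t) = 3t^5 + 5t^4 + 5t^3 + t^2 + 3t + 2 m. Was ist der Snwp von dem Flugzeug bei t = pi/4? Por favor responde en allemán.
Um dies zu lösen, müssen wir 4 Ableitungen unserer Gleichung für die Position x(t) = 8·sin(2·t) + 5 nehmen. Die Ableitung von der Position ergibt die Geschwindigkeit: v(t) = 16·cos(2·t). Durch Ableiten von der Geschwindigkeit erhalten wir die Beschleunigung: a(t) = -32·sin(2·t). Durch Ableiten von der Beschleunigung erhalten wir den Ruck: j(t) = -64·cos(2·t). Die Ableitung von dem Ruck ergibt den Snap: s(t) = 128·sin(2·t). Wir haben den Snap s(t) = 128·sin(2·t). Durch Einsetzen von t = pi/4: s(pi/4) = 128.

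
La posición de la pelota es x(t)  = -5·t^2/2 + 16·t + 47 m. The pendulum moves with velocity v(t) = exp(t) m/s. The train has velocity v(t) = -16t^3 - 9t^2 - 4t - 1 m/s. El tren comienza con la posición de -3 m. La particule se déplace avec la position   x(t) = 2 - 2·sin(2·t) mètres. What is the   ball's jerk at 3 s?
Starting from position x(t) = -5·t^2/2 + 16·t + 47, we take 3 derivatives. Differentiating position, we get velocity: v(t) = 16 - 5·t. The derivative of velocity gives acceleration: a(t) = -5. Taking d/dt of a(t), we find j(t) = 0. We have jerk j(t) = 0. Substituting t = 3: j(3) = 0.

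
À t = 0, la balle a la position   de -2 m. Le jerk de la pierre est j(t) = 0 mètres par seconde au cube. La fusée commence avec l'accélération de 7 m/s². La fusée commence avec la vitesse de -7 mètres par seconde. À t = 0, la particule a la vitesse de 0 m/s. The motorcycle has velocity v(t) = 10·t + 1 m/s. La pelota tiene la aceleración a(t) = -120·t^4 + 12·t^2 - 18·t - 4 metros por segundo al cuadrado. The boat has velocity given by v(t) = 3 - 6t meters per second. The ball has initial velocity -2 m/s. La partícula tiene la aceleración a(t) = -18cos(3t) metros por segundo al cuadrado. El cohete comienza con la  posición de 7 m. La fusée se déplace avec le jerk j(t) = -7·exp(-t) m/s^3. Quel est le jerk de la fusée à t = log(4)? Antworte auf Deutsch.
Aus der Gleichung für den Ruck j(t) = -7·exp(-t), setzen wir t = log(4) ein und erhalten j = -7/4.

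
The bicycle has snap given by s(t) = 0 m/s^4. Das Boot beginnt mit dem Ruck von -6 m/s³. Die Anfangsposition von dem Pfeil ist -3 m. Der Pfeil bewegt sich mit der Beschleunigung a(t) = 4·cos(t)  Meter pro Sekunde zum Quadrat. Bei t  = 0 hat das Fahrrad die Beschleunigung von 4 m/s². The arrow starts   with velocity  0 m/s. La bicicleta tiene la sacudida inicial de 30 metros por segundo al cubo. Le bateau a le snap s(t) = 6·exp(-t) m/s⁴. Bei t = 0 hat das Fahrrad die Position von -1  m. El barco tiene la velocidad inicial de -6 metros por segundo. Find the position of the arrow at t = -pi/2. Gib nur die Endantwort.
The answer is 1.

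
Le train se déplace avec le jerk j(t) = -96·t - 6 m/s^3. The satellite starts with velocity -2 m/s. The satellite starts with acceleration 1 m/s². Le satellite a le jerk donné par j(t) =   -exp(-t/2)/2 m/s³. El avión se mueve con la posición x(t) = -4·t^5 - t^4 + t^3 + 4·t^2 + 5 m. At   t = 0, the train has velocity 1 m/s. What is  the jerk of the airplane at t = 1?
Starting from position x(t) = -4·t^5 - t^4 + t^3 + 4·t^2 + 5, we take 3 derivatives. The derivative of position gives velocity: v(t) = -20·t^4 - 4·t^3 + 3·t^2 + 8·t. Differentiating velocity, we get acceleration: a(t) = -80·t^3 - 12·t^2 + 6·t + 8. Taking d/dt of a(t), we find j(t) = -240·t^2 - 24·t + 6. We have jerk j(t) = -240·t^2 - 24·t + 6. Substituting t = 1: j(1) = -258.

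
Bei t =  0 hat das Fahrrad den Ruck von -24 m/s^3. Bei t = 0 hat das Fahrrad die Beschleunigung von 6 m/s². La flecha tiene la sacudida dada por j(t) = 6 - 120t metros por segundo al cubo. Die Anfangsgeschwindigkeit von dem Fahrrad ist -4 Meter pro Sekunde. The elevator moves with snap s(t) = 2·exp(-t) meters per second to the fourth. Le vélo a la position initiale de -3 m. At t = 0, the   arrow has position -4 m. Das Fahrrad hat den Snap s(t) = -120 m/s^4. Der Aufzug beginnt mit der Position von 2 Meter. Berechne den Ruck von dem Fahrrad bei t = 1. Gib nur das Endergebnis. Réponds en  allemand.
Bei t = 1, j = -144.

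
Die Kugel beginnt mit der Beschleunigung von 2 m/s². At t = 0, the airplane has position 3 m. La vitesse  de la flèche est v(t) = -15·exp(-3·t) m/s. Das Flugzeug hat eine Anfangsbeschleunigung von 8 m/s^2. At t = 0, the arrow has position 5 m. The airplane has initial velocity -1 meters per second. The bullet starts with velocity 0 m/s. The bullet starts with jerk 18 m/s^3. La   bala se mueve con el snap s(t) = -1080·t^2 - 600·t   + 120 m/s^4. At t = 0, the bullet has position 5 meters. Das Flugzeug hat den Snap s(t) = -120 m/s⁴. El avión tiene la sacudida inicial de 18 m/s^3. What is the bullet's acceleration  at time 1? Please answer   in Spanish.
Para resolver esto, necesitamos tomar 2 antiderivadas de nuestra ecuación del snap s(t) = -1080·t^2 - 600·t + 120. La integral del snap, con j(0) = 18, da la sacudida: j(t) = -360·t^3 - 300·t^2 + 120·t + 18. La integral de la sacudida, con a(0) = 2, da la aceleración: a(t) = -90·t^4 - 100·t^3 + 60·t^2 + 18·t + 2. Tenemos la aceleración a(t) = -90·t^4 - 100·t^3 + 60·t^2 + 18·t + 2. Sustituyendo t = 1: a(1) = -110.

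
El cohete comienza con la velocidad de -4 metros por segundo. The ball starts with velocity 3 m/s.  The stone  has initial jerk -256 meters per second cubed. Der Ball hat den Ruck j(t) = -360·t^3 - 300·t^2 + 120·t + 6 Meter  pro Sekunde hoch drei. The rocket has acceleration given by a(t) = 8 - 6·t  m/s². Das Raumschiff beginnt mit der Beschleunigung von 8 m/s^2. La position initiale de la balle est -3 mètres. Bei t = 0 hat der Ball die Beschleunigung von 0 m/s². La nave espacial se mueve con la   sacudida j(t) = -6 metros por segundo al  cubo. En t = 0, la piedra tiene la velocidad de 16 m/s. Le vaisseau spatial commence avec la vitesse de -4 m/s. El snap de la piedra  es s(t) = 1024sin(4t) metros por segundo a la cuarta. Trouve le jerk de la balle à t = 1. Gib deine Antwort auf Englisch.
From the given jerk equation j(t) = -360·t^3 - 300·t^2 + 120·t + 6, we substitute t = 1 to get j = -534.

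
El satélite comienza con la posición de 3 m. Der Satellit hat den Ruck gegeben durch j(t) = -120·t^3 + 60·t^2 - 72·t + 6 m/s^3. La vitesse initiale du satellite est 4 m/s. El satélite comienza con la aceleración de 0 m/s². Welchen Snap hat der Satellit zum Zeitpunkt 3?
Ausgehend von dem Ruck j(t) = -120·t^3 + 60·t^2 - 72·t + 6, nehmen wir 1 Ableitung. Durch Ableiten von dem Ruck erhalten wir den Snap: s(t) = -360·t^2 + 120·t - 72. Wir haben den Snap s(t) = -360·t^2 + 120·t - 72. Durch Einsetzen von t = 3: s(3) = -2952.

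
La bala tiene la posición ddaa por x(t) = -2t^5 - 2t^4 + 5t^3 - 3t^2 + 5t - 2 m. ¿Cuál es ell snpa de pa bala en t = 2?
Para resolver esto, necesitamos tomar 4 derivadas de nuestra ecuación de la posición x(t) = -2·t^5 - 2·t^4 + 5·t^3 - 3·t^2 + 5·t - 2. Tomando d/dt de x(t), encontramos v(t) = -10·t^4 - 8·t^3 + 15·t^2 - 6·t + 5. La derivada de la velocidad da la aceleración: a(t) = -40·t^3 - 24·t^2 + 30·t - 6. Derivando la aceleración, obtenemos la sacudida: j(t) = -120·t^2 - 48·t + 30. La derivada de la sacudida da el snap: s(t) = -240·t - 48. Usando s(t) = -240·t - 48 y sustituyendo t = 2, encontramos s = -528.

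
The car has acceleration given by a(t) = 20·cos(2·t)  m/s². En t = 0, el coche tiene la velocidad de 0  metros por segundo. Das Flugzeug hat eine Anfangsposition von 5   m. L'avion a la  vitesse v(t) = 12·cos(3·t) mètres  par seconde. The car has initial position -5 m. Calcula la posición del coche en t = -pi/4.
Debemos encontrar la antiderivada de nuestra ecuación de la aceleración a(t) = 20·cos(2·t) 2 veces. Tomando ∫a(t)dt y aplicando v(0) = 0, encontramos v(t) = 10·sin(2·t). La antiderivada de la velocidad es la posición. Usando x(0) = -5, obtenemos x(t) = -5·cos(2·t). Tenemos la posición x(t) = -5·cos(2·t). Sustituyendo t = -pi/4: x(-pi/4) = 0.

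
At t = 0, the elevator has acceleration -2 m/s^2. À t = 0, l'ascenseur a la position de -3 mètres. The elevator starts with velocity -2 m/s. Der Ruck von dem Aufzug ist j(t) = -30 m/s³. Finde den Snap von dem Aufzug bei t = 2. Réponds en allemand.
Wir müssen unsere Gleichung für den Ruck j(t) = -30 1-mal ableiten. Die Ableitung von dem Ruck ergibt den Snap: s(t) = 0. Mit s(t) = 0 und Einsetzen von t = 2, finden wir s = 0.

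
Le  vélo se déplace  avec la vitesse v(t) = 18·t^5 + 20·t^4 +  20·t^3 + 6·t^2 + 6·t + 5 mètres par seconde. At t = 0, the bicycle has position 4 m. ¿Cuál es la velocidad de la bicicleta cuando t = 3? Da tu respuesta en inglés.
Using v(t) = 18·t^5 + 20·t^4 + 20·t^3 + 6·t^2 + 6·t + 5 and substituting t = 3, we find v = 6611.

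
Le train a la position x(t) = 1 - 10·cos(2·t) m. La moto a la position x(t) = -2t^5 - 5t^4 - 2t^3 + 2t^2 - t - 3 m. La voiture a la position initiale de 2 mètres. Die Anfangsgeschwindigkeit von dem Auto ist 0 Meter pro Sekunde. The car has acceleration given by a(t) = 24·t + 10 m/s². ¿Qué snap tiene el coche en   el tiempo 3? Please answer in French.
En partant de l'accélération a(t) = 24·t + 10, nous prenons 2 dérivées. La dérivée de l'accélération donne le jerk: j(t) = 24. En prenant d/dt de j(t), nous trouvons s(t) = 0. De l'équation du snap s(t) = 0, nous substituons t = 3 pour obtenir s = 0.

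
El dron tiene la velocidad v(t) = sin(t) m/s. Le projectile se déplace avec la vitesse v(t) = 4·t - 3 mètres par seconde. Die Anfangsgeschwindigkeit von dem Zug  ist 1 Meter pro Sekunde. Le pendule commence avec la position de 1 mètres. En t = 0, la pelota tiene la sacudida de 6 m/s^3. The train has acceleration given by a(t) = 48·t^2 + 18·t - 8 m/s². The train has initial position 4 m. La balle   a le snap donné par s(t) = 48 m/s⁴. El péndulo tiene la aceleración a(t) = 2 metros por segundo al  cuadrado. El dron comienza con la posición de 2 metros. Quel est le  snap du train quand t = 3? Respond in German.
Wir müssen unsere Gleichung für die Beschleunigung a(t) = 48·t^2 + 18·t - 8 2-mal ableiten. Die Ableitung von der Beschleunigung ergibt den Ruck: j(t) = 96·t + 18. Die Ableitung von dem Ruck ergibt den Snap: s(t) = 96. Mit s(t) = 96 und Einsetzen von t = 3, finden wir s = 96.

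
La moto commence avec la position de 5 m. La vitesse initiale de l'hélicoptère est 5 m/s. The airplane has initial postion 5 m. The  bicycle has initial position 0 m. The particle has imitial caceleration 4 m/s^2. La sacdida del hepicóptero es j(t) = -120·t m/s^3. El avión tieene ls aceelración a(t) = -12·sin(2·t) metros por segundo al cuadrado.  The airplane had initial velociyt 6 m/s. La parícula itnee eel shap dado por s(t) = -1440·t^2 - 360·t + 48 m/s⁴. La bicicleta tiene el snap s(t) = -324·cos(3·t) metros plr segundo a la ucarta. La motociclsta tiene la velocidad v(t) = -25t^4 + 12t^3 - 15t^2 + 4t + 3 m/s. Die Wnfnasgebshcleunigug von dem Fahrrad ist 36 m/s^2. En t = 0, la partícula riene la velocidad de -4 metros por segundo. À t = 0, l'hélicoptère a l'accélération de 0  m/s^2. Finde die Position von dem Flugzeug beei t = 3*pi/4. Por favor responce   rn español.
Necesitamos integrar nuestra ecuación de la aceleración a(t) = -12·sin(2·t) 2 veces. La antiderivada de la aceleración, con v(0) = 6, da la velocidad: v(t) = 6·cos(2·t). La integral de la velocidad, con x(0) = 5, da la posición: x(t) = 3·sin(2·t) + 5. Usando x(t) = 3·sin(2·t) + 5 y sustituyendo t = 3*pi/4, encontramos x = 2.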